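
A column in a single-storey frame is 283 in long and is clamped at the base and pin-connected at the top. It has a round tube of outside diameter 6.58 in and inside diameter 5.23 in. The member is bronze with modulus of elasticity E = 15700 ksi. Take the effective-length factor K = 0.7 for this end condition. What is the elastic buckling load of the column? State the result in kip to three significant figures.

P_cr ≈ 218 kip

d_o = 6.58 in, d_i = 5.23 in
I = π(d_o⁴ − d_i⁴)/64 = π(6.58⁴ − 5.230⁴)/64 = 55.29 in⁴
Effective length L_e = K·L = 0.7 × 283 = 198.1 in
P_cr = π²EI / L_e² = π² × 15700×10³ × 55.29 / 198.1² = 2.183×10^5 lb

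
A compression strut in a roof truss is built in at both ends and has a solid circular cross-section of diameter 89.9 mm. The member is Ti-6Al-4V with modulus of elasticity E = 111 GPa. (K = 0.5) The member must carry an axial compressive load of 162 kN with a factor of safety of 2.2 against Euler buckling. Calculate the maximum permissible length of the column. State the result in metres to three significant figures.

L_max ≈ 6.28 m

I = πd⁴/64 = π×89.9⁴/64 = 3.206×10^6 mm⁴
I = 3.206×10^-6 m⁴
Required critical load P_cr = n·P = 2.2 × 162 = 356.4 kN = 3.564×10^5 N
From P_cr = π²EI/(K·L)²:  L = (1/K)·√(π²EI/P_cr) = (1/0.5)·√(π²×1.11×10^11×3.206×10^-6/3.564×10^5)
L = 6.28 m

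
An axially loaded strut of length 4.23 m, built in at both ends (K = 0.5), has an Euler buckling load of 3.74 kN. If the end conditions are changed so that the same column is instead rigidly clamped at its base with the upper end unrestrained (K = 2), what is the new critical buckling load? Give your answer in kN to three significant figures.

P_cr ∝ 1/K², so P_cr,new = P_cr,old × (K_old/K_new)² = 3.74 × (0.5/2)²
= 3.74 × 0.06250 = 0.234 kN

P_cr ≈ 0.234 kN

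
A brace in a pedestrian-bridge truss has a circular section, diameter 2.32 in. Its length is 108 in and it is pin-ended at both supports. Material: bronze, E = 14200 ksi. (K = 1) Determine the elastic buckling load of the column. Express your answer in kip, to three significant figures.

P_cr ≈ 17.1 kip

I = πd⁴/64 = π×2.32⁴/64 = 1.422 in⁴
Effective length L_e = K·L = 1 × 108 = 108.0 in
P_cr = π²EI / L_e² = π² × 14200×10³ × 1.422 / 108.0² = 1.709×10^4 lb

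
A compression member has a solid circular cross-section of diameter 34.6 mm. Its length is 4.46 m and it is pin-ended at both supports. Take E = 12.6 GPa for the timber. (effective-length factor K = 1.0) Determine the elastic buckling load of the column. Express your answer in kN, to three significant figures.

I = πd⁴/64 = π×34.6⁴/64 = 7.035×10^4 mm⁴
I = 7.035×10^4 mm⁴ = 7.035×10^-8 m⁴
Effective length L_e = K·L = 1 × 4.46 = 4.460 m
P_cr = π²EI / L_e² = π² × 12.6×10⁹ × 7.035×10^-8 / 4.460² = 439.8 N

P_cr ≈ 0.440 kN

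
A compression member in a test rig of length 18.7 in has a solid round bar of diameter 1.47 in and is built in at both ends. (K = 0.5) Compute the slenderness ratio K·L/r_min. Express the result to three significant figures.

λ ≈ 25.4

For a solid circle r = d/4 = 1.47/4 = 0.3675 in
L_e = K·L = 0.5 × 18.7 = 9.350 in
λ = L_e / r_min = 9.3500 / 0.3675 = 25.4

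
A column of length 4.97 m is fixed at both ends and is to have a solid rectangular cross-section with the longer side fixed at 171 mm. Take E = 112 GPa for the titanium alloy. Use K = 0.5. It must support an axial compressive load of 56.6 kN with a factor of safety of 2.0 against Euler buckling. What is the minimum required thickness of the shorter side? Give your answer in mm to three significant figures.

Required P_cr = n·P = 2.0 × 56.6 = 113.2 kN
L_e = K·L = 0.5 × 4.97 = 2.485 m
Required I = P_cr·L_e²/(π²E) = 1.132×10^5 × 2.485² / (π² × 1.12×10^11) = 6.324×10^-7 m⁴
I_req = 6.324×10^5 mm⁴
Rectangle, weak axis: I_min = h·b³/12 with h = 171 mm fixed  ⇒  b = (12I/h)^(1/3) = 35.4 mm

b ≈ 35.4 mm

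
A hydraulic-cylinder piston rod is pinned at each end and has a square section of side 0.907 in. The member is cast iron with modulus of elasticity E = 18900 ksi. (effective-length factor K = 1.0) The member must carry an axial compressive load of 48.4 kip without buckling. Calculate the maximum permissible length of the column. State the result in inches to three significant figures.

L_max ≈ 14.7 in

I = a⁴/12 = 0.907⁴/12 = 5.640×10^-2 in⁴
At the buckling limit P_cr = P = 4.840×10^4 lb
From P_cr = π²EI/(K·L)²:  L = (1/K)·√(π²EI/P_cr) = (1/1)·√(π²×1.89×10^7×5.640×10^-2/4.840×10^4)
L = 14.7 in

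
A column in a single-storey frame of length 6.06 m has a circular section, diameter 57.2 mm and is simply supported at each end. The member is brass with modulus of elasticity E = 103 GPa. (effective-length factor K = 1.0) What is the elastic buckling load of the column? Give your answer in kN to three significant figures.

P_cr ≈ 14.5 kN

I = πd⁴/64 = π×57.2⁴/64 = 5.255×10^5 mm⁴
I = 5.255×10^5 mm⁴ = 5.255×10^-7 m⁴
Effective length L_e = K·L = 1 × 6.06 = 6.060 m
P_cr = π²EI / L_e² = π² × 103×10⁹ × 5.255×10^-7 / 6.060² = 1.455×10^4 N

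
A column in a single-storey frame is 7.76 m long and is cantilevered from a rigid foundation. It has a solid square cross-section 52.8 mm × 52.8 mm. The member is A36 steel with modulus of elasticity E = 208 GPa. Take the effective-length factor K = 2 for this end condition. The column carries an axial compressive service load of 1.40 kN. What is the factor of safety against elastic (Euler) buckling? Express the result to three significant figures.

n ≈ 3.94

I = a⁴/12 = 52.8⁴/12 = 6.477×10^5 mm⁴
I = 6.477×10^5 mm⁴ = 6.477×10^-7 m⁴
Effective length L_e = K·L = 2 × 7.76 = 15.52 m
P_cr = π²EI / L_e² = π² × 208×10⁹ × 6.477×10^-7 / 15.52² = 5.520×10^3 N
Factor of safety n = P_cr / P = 5.5199 / 1.40 = 3.94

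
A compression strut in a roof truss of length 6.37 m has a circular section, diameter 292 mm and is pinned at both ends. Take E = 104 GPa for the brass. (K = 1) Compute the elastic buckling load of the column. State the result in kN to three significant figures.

P_cr ≈ 9030 kN

I = πd⁴/64 = π×292⁴/64 = 3.569×10^8 mm⁴
I = 3.569×10^8 mm⁴ = 3.569×10^-4 m⁴
Effective length L_e = K·L = 1 × 6.37 = 6.370 m
P_cr = π²EI / L_e² = π² × 104×10⁹ × 3.569×10^-4 / 6.370² = 9.027×10^6 N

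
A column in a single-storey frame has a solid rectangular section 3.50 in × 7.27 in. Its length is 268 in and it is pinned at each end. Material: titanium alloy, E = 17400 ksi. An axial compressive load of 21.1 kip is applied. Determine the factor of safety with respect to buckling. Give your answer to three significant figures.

n ≈ 2.94

Buckling occurs about the weak axis: I_min = h·b³/12 with b = 3.50 in (the shorter side).
I_min = 7.27×3.50³/12 = 25.98 in⁴
Effective length L_e = K·L = 1 × 268 = 268.0 in
P_cr = π²EI / L_e² = π² × 17400×10³ × 25.98 / 268.0² = 6.211×10^4 lb
Factor of safety n = P_cr / P = 62.106 / 21.1 = 2.94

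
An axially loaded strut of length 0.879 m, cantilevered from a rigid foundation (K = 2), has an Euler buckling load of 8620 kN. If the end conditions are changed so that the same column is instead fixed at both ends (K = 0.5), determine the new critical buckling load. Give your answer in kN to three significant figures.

P_cr ∝ 1/K², so P_cr,new = P_cr,old × (K_old/K_new)² = 8620 × (2/0.5)²
= 8620 × 16.00 = 138000 kN

P_cr ≈ 138000 kN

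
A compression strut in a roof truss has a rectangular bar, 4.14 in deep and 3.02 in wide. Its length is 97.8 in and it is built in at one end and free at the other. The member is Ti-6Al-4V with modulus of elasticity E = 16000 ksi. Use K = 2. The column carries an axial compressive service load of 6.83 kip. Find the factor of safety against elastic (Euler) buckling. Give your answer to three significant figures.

n ≈ 5.74

Buckling occurs about the weak axis: I_min = h·b³/12 with b = 3.02 in (the shorter side).
I_min = 4.14×3.02³/12 = 9.503 in⁴
Effective length L_e = K·L = 2 × 97.8 = 195.6 in
P_cr = π²EI / L_e² = π² × 16000×10³ × 9.503 / 195.6² = 3.922×10^4 lb
Factor of safety n = P_cr / P = 39.221 / 6.83 = 5.74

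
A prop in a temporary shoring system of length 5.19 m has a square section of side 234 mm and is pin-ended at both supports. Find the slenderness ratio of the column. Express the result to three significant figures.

For a square r = a/√12 = 234/√12 = 67.55 mm
L_e = K·L = 1 × 5.19 m = 5.190 m = 5190.0 mm
λ = L_e / r_min = 5190.0 / 67.55 = 76.8

λ ≈ 76.8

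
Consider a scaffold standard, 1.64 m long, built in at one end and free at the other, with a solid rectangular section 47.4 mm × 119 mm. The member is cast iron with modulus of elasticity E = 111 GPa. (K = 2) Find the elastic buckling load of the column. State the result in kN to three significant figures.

Buckling occurs about the weak axis: I_min = h·b³/12 with b = 47.4 mm (the shorter side).
I_min = 119×47.4³/12 = 1.056×10^6 mm⁴
I = 1.056×10^6 mm⁴ = 1.056×10^-6 m⁴
Effective length L_e = K·L = 2 × 1.64 = 3.280 m
P_cr = π²EI / L_e² = π² × 111×10⁹ × 1.056×10^-6 / 3.280² = 1.075×10^5 N

P_cr ≈ 108 kN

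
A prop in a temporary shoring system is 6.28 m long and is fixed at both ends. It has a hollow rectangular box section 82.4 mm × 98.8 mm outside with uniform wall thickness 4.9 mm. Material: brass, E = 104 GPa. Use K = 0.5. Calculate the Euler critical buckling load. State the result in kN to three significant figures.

P_cr ≈ 184 kN

Inner dimensions: h_i = 98.8 − 2×4.9 = 89.00 mm, b_i = 82.4 − 2×4.9 = 72.60 mm
Weak-axis I_min = (h_o·b_o³ − h_i·b_i³)/12 with b_o = 82.4, b_i = 72.60 mm (shorter outer/inner sides).
I_min = (98.8×82.4³ − 89.00×72.60³)/12 = 1.768×10^6 mm⁴
I = 1.768×10^6 mm⁴ = 1.768×10^-6 m⁴
Effective length L_e = K·L = 0.5 × 6.28 = 3.140 m
P_cr = π²EI / L_e² = π² × 104×10⁹ × 1.768×10^-6 / 3.140² = 1.841×10^5 N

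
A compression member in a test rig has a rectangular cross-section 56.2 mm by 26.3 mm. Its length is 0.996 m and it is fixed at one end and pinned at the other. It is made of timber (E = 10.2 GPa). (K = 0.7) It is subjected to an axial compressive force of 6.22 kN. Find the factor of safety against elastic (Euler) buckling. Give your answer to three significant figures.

Buckling occurs about the weak axis: I_min = h·b³/12 with b = 26.3 mm (the shorter side).
I_min = 56.2×26.3³/12 = 8.520×10^4 mm⁴
I = 8.520×10^4 mm⁴ = 8.520×10^-8 m⁴
Effective length L_e = K·L = 0.7 × 0.996 = 0.6972 m
P_cr = π²EI / L_e² = π² × 10.2×10⁹ × 8.520×10^-8 / 0.6972² = 1.764×10^4 N
Factor of safety n = P_cr / P = 17.644 / 6.22 = 2.84

n ≈ 2.84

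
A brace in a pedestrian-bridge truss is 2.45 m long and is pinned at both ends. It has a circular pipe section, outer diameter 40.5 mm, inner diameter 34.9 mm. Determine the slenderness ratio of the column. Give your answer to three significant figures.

d_o = 40.5 mm, d_i = 34.9 mm
I = π(d_o⁴ − d_i⁴)/64 = π(40.5⁴ − 34.90⁴)/64 = 5.924×10^4 mm⁴
A = 331.6 mm²;  r_min = √(I/A) = √(5.924×10^4/331.6) = 13.37 mm
L_e = K·L = 1 × 2.45 m = 2.450 m = 2450.0 mm
λ = L_e / r_min = 2450.0 / 13.37 = 183

λ ≈ 183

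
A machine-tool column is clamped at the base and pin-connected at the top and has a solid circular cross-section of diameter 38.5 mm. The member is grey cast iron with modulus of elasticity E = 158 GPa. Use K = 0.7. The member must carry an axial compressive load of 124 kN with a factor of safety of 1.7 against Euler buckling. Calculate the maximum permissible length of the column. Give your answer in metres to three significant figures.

L_max ≈ 1.28 m

I = πd⁴/64 = π×38.5⁴/64 = 1.078×10^5 mm⁴
I = 1.078×10^-7 m⁴
Required critical load P_cr = n·P = 1.7 × 124 = 210.8 kN = 2.108×10^5 N
From P_cr = π²EI/(K·L)²:  L = (1/K)·√(π²EI/P_cr) = (1/0.7)·√(π²×1.58×10^11×1.078×10^-7/2.108×10^5)
L = 1.28 m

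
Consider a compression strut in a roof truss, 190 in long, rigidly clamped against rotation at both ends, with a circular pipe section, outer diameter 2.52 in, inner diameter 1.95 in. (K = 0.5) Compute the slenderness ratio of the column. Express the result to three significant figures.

λ ≈ 119

d_o = 2.52 in, d_i = 1.95 in
I = π(d_o⁴ − d_i⁴)/64 = π(2.52⁴ − 1.950⁴)/64 = 1.270 in⁴
A = 2.001 in²;  r_min = √(I/A) = √(1.270/2.001) = 0.7966 in
L_e = K·L = 0.5 × 190 = 95.00 in
λ = L_e / r_min = 95.000 / 0.7966 = 119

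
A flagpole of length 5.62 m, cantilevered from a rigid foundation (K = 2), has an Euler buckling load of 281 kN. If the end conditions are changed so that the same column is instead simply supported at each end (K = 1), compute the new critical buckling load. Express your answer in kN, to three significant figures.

P_cr ≈ 1120 kN

P_cr ∝ 1/K², so P_cr,new = P_cr,old × (K_old/K_new)² = 281 × (2/1)²
= 281 × 4.000 = 1120 kN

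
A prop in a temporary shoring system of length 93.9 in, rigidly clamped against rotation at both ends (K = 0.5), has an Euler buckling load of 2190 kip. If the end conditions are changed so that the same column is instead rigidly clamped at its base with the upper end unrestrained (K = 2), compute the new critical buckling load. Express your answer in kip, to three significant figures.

P_cr ∝ 1/K², so P_cr,new = P_cr,old × (K_old/K_new)² = 2190 × (0.5/2)²
= 2190 × 0.06250 = 137 kip

P_cr ≈ 137 kip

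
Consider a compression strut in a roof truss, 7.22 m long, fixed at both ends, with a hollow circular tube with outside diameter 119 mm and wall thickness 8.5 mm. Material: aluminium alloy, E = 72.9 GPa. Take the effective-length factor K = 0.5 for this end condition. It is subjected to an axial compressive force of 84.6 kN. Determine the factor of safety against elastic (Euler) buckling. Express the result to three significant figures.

n ≈ 2.96

Inner diameter d_i = 119 − 2×8.5 = 102.0 mm
I = π(d_o⁴ − d_i⁴)/64 = π(119⁴ − 102.0⁴)/64 = 4.530×10^6 mm⁴
I = 4.530×10^6 mm⁴ = 4.530×10^-6 m⁴
Effective length L_e = K·L = 0.5 × 7.22 = 3.610 m
P_cr = π²EI / L_e² = π² × 72.9×10⁹ × 4.530×10^-6 / 3.610² = 2.501×10^5 N
Factor of safety n = P_cr / P = 250.12 / 84.6 = 2.96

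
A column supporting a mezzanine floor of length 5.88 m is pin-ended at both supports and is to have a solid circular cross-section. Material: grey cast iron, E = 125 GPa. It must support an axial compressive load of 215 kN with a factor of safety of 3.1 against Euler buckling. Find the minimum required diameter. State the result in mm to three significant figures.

Required P_cr = n·P = 3.1 × 215 = 666.5 kN
L_e = K·L = 1 × 5.88 = 5.880 m
Required I = P_cr·L_e²/(π²E) = 6.665×10^5 × 5.880² / (π² × 1.25×10^11) = 1.868×10^-5 m⁴
I_req = 1.868×10^7 mm⁴
Solid circle: I = πd⁴/64  ⇒  d = (64I/π)^(1/4) = (64×1.868×10^7/π)^(1/4) = 140 mm

d ≈ 140 mm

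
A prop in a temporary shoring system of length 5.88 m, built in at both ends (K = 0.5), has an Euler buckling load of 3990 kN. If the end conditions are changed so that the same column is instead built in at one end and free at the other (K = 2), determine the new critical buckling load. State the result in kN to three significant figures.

P_cr ∝ 1/K², so P_cr,new = P_cr,old × (K_old/K_new)² = 3990 × (0.5/2)²
= 3990 × 0.06250 = 249 kN

P_cr ≈ 249 kN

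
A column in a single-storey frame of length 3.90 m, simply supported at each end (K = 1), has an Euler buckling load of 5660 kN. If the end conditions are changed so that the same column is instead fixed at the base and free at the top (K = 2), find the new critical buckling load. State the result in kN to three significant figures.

P_cr ∝ 1/K², so P_cr,new = P_cr,old × (K_old/K_new)² = 5660 × (1/2)²
= 5660 × 0.2500 = 1420 kN

P_cr ≈ 1420 kN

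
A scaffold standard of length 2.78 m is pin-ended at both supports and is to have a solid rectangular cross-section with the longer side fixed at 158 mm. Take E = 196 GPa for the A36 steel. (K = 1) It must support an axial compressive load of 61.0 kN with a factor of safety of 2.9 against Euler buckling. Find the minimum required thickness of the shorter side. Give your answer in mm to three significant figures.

b ≈ 37.7 mm

Required P_cr = n·P = 2.9 × 61.0 = 176.9 kN
L_e = K·L = 1 × 2.78 = 2.780 m
Required I = P_cr·L_e²/(π²E) = 1.769×10^5 × 2.780² / (π² × 1.96×10^11) = 7.067×10^-7 m⁴
I_req = 7.067×10^5 mm⁴
Rectangle, weak axis: I_min = h·b³/12 with h = 158 mm fixed  ⇒  b = (12I/h)^(1/3) = 37.7 mm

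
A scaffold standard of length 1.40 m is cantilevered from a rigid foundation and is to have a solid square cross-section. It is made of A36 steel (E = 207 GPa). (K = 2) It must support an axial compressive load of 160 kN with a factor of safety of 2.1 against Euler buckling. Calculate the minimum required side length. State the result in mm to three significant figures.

Required P_cr = n·P = 2.1 × 160 = 336.0 kN
L_e = K·L = 2 × 1.40 = 2.800 m
Required I = P_cr·L_e²/(π²E) = 3.360×10^5 × 2.800² / (π² × 2.07×10^11) = 1.289×10^-6 m⁴
I_req = 1.289×10^6 mm⁴
Solid square: I = a⁴/12  ⇒  a = (12I)^(1/4) = (12×1.289×10^6)^(1/4) = 62.7 mm

a ≈ 62.7 mm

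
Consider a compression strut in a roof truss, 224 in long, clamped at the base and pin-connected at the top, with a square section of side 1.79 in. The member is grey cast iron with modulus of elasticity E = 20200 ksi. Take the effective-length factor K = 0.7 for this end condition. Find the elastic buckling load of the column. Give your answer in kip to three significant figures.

I = a⁴/12 = 1.79⁴/12 = 0.8555 in⁴
Effective length L_e = K·L = 0.7 × 224 = 156.8 in
P_cr = π²EI / L_e² = π² × 20200×10³ × 0.8555 / 156.8² = 6.937×10^3 lb

P_cr ≈ 6.94 kip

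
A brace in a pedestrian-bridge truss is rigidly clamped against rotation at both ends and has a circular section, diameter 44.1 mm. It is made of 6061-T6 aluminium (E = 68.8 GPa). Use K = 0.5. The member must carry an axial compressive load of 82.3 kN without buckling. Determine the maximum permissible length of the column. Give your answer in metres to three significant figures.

I = πd⁴/64 = π×44.1⁴/64 = 1.857×10^5 mm⁴
I = 1.857×10^-7 m⁴
At the buckling limit P_cr = P = 8.230×10^4 N
From P_cr = π²EI/(K·L)²:  L = (1/K)·√(π²EI/P_cr) = (1/0.5)·√(π²×6.88×10^10×1.857×10^-7/8.230×10^4)
L = 2.48 m

L_max ≈ 2.48 m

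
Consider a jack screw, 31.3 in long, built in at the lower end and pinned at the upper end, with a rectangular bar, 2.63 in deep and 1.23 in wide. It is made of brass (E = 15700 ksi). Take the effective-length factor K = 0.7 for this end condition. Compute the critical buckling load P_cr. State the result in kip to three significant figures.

Buckling occurs about the weak axis: I_min = h·b³/12 with b = 1.23 in (the shorter side).
I_min = 2.63×1.23³/12 = 0.4078 in⁴
Effective length L_e = K·L = 0.7 × 31.3 = 21.91 in
P_cr = π²EI / L_e² = π² × 15700×10³ × 0.4078 / 21.91² = 1.316×10^5 lb

P_cr ≈ 132 kip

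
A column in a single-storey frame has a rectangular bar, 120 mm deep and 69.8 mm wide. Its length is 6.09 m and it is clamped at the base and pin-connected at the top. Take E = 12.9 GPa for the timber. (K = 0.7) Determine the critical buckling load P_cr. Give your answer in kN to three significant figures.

Buckling occurs about the weak axis: I_min = h·b³/12 with b = 69.8 mm (the shorter side).
I_min = 120×69.8³/12 = 3.401×10^6 mm⁴
I = 3.401×10^6 mm⁴ = 3.401×10^-6 m⁴
Effective length L_e = K·L = 0.7 × 6.09 = 4.263 m
P_cr = π²EI / L_e² = π² × 12.9×10⁹ × 3.401×10^-6 / 4.263² = 2.382×10^4 N

P_cr ≈ 23.8 kN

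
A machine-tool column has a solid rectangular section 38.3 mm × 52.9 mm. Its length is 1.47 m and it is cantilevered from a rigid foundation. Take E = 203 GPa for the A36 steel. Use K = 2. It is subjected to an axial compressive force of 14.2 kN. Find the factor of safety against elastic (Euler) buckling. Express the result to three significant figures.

n ≈ 4.04

Buckling occurs about the weak axis: I_min = h·b³/12 with b = 38.3 mm (the shorter side).
I_min = 52.9×38.3³/12 = 2.477×10^5 mm⁴
I = 2.477×10^5 mm⁴ = 2.477×10^-7 m⁴
Effective length L_e = K·L = 2 × 1.47 = 2.940 m
P_cr = π²EI / L_e² = π² × 203×10⁹ × 2.477×10^-7 / 2.940² = 5.741×10^4 N
Factor of safety n = P_cr / P = 57.408 / 14.2 = 4.04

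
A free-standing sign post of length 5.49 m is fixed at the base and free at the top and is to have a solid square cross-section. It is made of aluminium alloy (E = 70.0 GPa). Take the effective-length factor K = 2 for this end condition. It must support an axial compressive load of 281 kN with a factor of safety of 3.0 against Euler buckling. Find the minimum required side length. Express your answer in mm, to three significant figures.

Required P_cr = n·P = 3.0 × 281 = 843.0 kN
L_e = K·L = 2 × 5.49 = 10.98 m
Required I = P_cr·L_e²/(π²E) = 8.430×10^5 × 10.98² / (π² × 7.00×10^10) = 1.471×10^-4 m⁴
I_req = 1.471×10^8 mm⁴
Solid square: I = a⁴/12  ⇒  a = (12I)^(1/4) = (12×1.471×10^8)^(1/4) = 205 mm

a ≈ 205 mm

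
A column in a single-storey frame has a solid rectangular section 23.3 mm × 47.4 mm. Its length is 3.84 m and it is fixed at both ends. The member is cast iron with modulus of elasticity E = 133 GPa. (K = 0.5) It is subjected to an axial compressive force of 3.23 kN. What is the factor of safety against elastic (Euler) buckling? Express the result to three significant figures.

n ≈ 5.51

Buckling occurs about the weak axis: I_min = h·b³/12 with b = 23.3 mm (the shorter side).
I_min = 47.4×23.3³/12 = 4.996×10^4 mm⁴
I = 4.996×10^4 mm⁴ = 4.996×10^-8 m⁴
Effective length L_e = K·L = 0.5 × 3.84 = 1.920 m
P_cr = π²EI / L_e² = π² × 133×10⁹ × 4.996×10^-8 / 1.920² = 1.779×10^4 N
Factor of safety n = P_cr / P = 17.792 / 3.23 = 5.51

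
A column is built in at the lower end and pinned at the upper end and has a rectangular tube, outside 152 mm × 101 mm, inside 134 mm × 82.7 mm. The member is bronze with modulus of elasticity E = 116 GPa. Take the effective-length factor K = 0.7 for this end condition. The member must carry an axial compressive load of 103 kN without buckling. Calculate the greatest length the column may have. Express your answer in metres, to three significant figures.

L_max ≈ 12.4 m

Weak-axis I_min = (h_o·b_o³ − h_i·b_i³)/12 with b_o = 101, b_i = 82.70 mm (shorter outer/inner sides).
I_min = (152×101³ − 134.0×82.70³)/12 = 6.735×10^6 mm⁴
I = 6.735×10^-6 m⁴
At the buckling limit P_cr = P = 1.030×10^5 N
From P_cr = π²EI/(K·L)²:  L = (1/K)·√(π²EI/P_cr) = (1/0.7)·√(π²×1.16×10^11×6.735×10^-6/1.030×10^5)
L = 12.4 m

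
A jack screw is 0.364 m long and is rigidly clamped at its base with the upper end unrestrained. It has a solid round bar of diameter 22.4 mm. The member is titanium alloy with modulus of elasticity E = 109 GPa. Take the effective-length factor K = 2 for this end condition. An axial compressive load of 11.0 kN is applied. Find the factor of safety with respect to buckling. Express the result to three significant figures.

I = πd⁴/64 = π×22.4⁴/64 = 1.236×10^4 mm⁴
I = 1.236×10^4 mm⁴ = 1.236×10^-8 m⁴
Effective length L_e = K·L = 2 × 0.364 = 0.7280 m
P_cr = π²EI / L_e² = π² × 109×10⁹ × 1.236×10^-8 / 0.7280² = 2.509×10^4 N
Factor of safety n = P_cr / P = 25.086 / 11.0 = 2.28

n ≈ 2.28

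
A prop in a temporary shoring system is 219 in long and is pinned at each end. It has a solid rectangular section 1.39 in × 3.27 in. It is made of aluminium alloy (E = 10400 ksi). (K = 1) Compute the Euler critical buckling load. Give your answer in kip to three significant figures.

Buckling occurs about the weak axis: I_min = h·b³/12 with b = 1.39 in (the shorter side).
I_min = 3.27×1.39³/12 = 0.7318 in⁴
Effective length L_e = K·L = 1 × 219 = 219.0 in
P_cr = π²EI / L_e² = π² × 10400×10³ × 0.7318 / 219.0² = 1.566×10^3 lb

P_cr ≈ 1.57 kip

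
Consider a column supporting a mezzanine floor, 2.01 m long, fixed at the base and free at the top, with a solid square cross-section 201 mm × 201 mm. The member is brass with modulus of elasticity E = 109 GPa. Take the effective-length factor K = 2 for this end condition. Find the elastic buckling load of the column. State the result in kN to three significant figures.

I = a⁴/12 = 201⁴/12 = 1.360×10^8 mm⁴
I = 1.360×10^8 mm⁴ = 1.360×10^-4 m⁴
Effective length L_e = K·L = 2 × 2.01 = 4.020 m
P_cr = π²EI / L_e² = π² × 109×10⁹ × 1.360×10^-4 / 4.020² = 9.055×10^6 N

P_cr ≈ 9050 kN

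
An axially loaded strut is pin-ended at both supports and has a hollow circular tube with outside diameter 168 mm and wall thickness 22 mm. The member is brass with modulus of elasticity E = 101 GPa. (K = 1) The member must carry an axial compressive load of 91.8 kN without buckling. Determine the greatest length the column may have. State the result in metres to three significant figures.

L_max ≈ 17.3 m

Inner diameter d_i = 168 − 2×22 = 124.0 mm
I = π(d_o⁴ − d_i⁴)/64 = π(168⁴ − 124.0⁴)/64 = 2.750×10^7 mm⁴
I = 2.750×10^-5 m⁴
At the buckling limit P_cr = P = 9.180×10^4 N
From P_cr = π²EI/(K·L)²:  L = (1/K)·√(π²EI/P_cr) = (1/1)·√(π²×1.01×10^11×2.750×10^-5/9.180×10^4)
L = 17.3 m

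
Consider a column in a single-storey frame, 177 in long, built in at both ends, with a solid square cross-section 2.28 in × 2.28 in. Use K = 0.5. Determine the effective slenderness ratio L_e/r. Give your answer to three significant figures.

For a square r = a/√12 = 2.28/√12 = 0.6582 in
L_e = K·L = 0.5 × 177 = 88.50 in
λ = L_e / r_min = 88.500 / 0.6582 = 134

λ ≈ 134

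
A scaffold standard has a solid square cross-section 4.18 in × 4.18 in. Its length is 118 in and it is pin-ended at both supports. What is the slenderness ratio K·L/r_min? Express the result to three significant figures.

λ ≈ 97.8

For a square r = a/√12 = 4.18/√12 = 1.207 in
L_e = K·L = 1 × 118 = 118.0 in
λ = L_e / r_min = 118.00 / 1.207 = 97.8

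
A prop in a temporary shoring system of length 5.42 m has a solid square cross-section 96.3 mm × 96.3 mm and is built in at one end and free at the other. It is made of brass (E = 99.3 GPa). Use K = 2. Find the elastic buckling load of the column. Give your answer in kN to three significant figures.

P_cr ≈ 59.8 kN

I = a⁴/12 = 96.3⁴/12 = 7.167×10^6 mm⁴
I = 7.167×10^6 mm⁴ = 7.167×10^-6 m⁴
Effective length L_e = K·L = 2 × 5.42 = 10.84 m
P_cr = π²EI / L_e² = π² × 99.3×10⁹ × 7.167×10^-6 / 10.84² = 5.977×10^4 N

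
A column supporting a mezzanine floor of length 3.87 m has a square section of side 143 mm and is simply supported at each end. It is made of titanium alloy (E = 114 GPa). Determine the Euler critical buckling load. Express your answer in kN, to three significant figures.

I = a⁴/12 = 143⁴/12 = 3.485×10^7 mm⁴
I = 3.485×10^7 mm⁴ = 3.485×10^-5 m⁴
Effective length L_e = K·L = 1 × 3.87 = 3.870 m
P_cr = π²EI / L_e² = π² × 114×10⁹ × 3.485×10^-5 / 3.870² = 2.618×10^6 N

P_cr ≈ 2620 kN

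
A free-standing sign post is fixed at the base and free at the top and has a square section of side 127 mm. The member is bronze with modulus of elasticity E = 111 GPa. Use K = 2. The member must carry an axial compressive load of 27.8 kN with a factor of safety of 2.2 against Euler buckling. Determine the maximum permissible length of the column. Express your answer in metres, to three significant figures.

L_max ≈ 9.85 m

I = a⁴/12 = 127⁴/12 = 2.168×10^7 mm⁴
I = 2.168×10^-5 m⁴
Required critical load P_cr = n·P = 2.2 × 27.8 = 61.16 kN = 6.116×10^4 N
From P_cr = π²EI/(K·L)²:  L = (1/K)·√(π²EI/P_cr) = (1/2)·√(π²×1.11×10^11×2.168×10^-5/6.116×10^4)
L = 9.85 m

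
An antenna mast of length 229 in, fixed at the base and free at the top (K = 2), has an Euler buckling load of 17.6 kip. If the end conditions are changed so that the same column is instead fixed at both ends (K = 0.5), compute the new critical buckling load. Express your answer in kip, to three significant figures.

P_cr ≈ 282 kip

P_cr ∝ 1/K², so P_cr,new = P_cr,old × (K_old/K_new)² = 17.6 × (2/0.5)²
= 17.6 × 16.00 = 282 kip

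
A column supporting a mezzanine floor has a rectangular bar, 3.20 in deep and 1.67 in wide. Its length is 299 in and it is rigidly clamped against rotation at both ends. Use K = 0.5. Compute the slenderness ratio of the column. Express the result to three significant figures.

Buckling occurs about the weak axis: I_min = h·b³/12 with b = 1.67 in (the shorter side).
I_min = 3.20×1.67³/12 = 1.242 in⁴
A = 5.344 in²;  r_min = √(I/A) = √(1.242/5.344) = 0.4821 in
L_e = K·L = 0.5 × 299 = 149.5 in
λ = L_e / r_min = 149.50 / 0.4821 = 310

λ ≈ 310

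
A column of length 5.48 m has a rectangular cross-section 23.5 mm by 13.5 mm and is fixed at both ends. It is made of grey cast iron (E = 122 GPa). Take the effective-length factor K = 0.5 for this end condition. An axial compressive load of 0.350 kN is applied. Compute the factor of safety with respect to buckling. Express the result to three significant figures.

n ≈ 2.21

Buckling occurs about the weak axis: I_min = h·b³/12 with b = 13.5 mm (the shorter side).
I_min = 23.5×13.5³/12 = 4.818×10^3 mm⁴
I = 4.818×10^3 mm⁴ = 4.818×10^-9 m⁴
Effective length L_e = K·L = 0.5 × 5.48 = 2.740 m
P_cr = π²EI / L_e² = π² × 122×10⁹ × 4.818×10^-9 / 2.740² = 772.8 N
Factor of safety n = P_cr / P = 0.77276 / 0.350 = 2.21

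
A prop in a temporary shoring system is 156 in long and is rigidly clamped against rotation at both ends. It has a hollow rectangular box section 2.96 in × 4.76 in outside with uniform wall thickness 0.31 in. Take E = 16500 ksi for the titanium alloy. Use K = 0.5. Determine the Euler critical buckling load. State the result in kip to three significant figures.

P_cr ≈ 157 kip

Inner dimensions: h_i = 4.76 − 2×0.31 = 4.140 in, b_i = 2.96 − 2×0.31 = 2.340 in
Weak-axis I_min = (h_o·b_o³ − h_i·b_i³)/12 with b_o = 2.96, b_i = 2.340 in (shorter outer/inner sides).
I_min = (4.76×2.96³ − 4.140×2.340³)/12 = 5.867 in⁴
Effective length L_e = K·L = 0.5 × 156 = 78.00 in
P_cr = π²EI / L_e² = π² × 16500×10³ × 5.867 / 78.00² = 1.570×10^5 lb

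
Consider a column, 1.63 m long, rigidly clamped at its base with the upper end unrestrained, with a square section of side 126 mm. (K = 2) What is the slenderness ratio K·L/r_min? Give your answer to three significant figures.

For a square r = a/√12 = 126/√12 = 36.37 mm
L_e = K·L = 2 × 1.63 m = 3.260 m = 3260.0 mm
λ = L_e / r_min = 3260.0 / 36.37 = 89.6

λ ≈ 89.6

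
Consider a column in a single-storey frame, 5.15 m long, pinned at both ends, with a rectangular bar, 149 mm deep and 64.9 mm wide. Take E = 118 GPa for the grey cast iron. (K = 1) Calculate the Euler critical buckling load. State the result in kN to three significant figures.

P_cr ≈ 149 kN

Buckling occurs about the weak axis: I_min = h·b³/12 with b = 64.9 mm (the shorter side).
I_min = 149×64.9³/12 = 3.394×10^6 mm⁴
I = 3.394×10^6 mm⁴ = 3.394×10^-6 m⁴
Effective length L_e = K·L = 1 × 5.15 = 5.150 m
P_cr = π²EI / L_e² = π² × 118×10⁹ × 3.394×10^-6 / 5.150² = 1.490×10^5 N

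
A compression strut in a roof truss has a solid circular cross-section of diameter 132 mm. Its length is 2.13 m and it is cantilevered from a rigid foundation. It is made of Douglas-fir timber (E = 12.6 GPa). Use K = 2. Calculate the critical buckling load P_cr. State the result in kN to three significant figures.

I = πd⁴/64 = π×132⁴/64 = 1.490×10^7 mm⁴
I = 1.490×10^7 mm⁴ = 1.490×10^-5 m⁴
Effective length L_e = K·L = 2 × 2.13 = 4.260 m
P_cr = π²EI / L_e² = π² × 12.6×10⁹ × 1.490×10^-5 / 4.260² = 1.021×10^5 N

P_cr ≈ 102 kN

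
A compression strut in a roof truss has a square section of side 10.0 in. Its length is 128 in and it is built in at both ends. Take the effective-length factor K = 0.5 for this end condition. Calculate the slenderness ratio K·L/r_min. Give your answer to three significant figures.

λ ≈ 22.2

For a square r = a/√12 = 10.0/√12 = 2.887 in
L_e = K·L = 0.5 × 128 = 64.00 in
λ = L_e / r_min = 64.000 / 2.887 = 22.2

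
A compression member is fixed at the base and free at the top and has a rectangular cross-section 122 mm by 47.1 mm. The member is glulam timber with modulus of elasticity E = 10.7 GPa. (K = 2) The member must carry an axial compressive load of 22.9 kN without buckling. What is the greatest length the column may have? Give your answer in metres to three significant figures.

L_max ≈ 1.11 m

Buckling occurs about the weak axis: I_min = h·b³/12 with b = 47.1 mm (the shorter side).
I_min = 122×47.1³/12 = 1.062×10^6 mm⁴
I = 1.062×10^-6 m⁴
At the buckling limit P_cr = P = 2.290×10^4 N
From P_cr = π²EI/(K·L)²:  L = (1/K)·√(π²EI/P_cr) = (1/2)·√(π²×1.07×10^10×1.062×10^-6/2.290×10^4)
L = 1.11 m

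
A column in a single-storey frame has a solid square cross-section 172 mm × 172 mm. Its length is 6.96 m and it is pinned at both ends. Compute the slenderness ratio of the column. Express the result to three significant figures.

λ ≈ 140

For a square r = a/√12 = 172/√12 = 49.65 mm
L_e = K·L = 1 × 6.96 m = 6.960 m = 6960.0 mm
λ = L_e / r_min = 6960.0 / 49.65 = 140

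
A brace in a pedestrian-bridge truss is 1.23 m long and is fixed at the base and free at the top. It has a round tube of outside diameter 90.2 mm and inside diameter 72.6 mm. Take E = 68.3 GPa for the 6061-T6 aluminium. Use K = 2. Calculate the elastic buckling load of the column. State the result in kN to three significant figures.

d_o = 90.2 mm, d_i = 72.6 mm
I = π(d_o⁴ − d_i⁴)/64 = π(90.2⁴ − 72.60⁴)/64 = 1.886×10^6 mm⁴
I = 1.886×10^6 mm⁴ = 1.886×10^-6 m⁴
Effective length L_e = K·L = 2 × 1.23 = 2.460 m
P_cr = π²EI / L_e² = π² × 68.3×10⁹ × 1.886×10^-6 / 2.460² = 2.100×10^5 N

P_cr ≈ 210 kN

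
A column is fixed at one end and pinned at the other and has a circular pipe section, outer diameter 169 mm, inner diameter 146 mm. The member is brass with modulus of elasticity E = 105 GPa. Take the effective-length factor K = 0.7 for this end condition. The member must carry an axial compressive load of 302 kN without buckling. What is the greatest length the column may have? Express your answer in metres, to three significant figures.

L_max ≈ 11.1 m

d_o = 169 mm, d_i = 146 mm
I = π(d_o⁴ − d_i⁴)/64 = π(169⁴ − 146.0⁴)/64 = 1.774×10^7 mm⁴
I = 1.774×10^-5 m⁴
At the buckling limit P_cr = P = 3.020×10^5 N
From P_cr = π²EI/(K·L)²:  L = (1/K)·√(π²EI/P_cr) = (1/0.7)·√(π²×1.05×10^11×1.774×10^-5/3.020×10^5)
L = 11.1 m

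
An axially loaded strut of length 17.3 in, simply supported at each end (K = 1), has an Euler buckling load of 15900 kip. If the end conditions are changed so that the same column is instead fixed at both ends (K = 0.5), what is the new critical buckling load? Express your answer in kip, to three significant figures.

P_cr ≈ 63600 kip

P_cr ∝ 1/K², so P_cr,new = P_cr,old × (K_old/K_new)² = 15900 × (1/0.5)²
= 15900 × 4.000 = 63600 kip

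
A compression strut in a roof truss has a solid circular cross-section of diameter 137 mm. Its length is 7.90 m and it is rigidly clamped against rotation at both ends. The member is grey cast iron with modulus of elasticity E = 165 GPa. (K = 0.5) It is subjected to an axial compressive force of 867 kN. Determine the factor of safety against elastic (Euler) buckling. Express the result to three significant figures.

I = πd⁴/64 = π×137⁴/64 = 1.729×10^7 mm⁴
I = 1.729×10^7 mm⁴ = 1.729×10^-5 m⁴
Effective length L_e = K·L = 0.5 × 7.90 = 3.950 m
P_cr = π²EI / L_e² = π² × 165×10⁹ × 1.729×10^-5 / 3.950² = 1.805×10^6 N
Factor of safety n = P_cr / P = 1804.9 / 867 = 2.08

n ≈ 2.08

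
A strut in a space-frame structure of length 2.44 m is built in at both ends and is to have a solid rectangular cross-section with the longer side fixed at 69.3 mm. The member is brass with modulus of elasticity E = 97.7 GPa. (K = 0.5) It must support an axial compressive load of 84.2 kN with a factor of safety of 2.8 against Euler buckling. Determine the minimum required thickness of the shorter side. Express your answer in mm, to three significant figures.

Required P_cr = n·P = 2.8 × 84.2 = 235.8 kN
L_e = K·L = 0.5 × 2.44 = 1.220 m
Required I = P_cr·L_e²/(π²E) = 2.358×10^5 × 1.220² / (π² × 9.77×10^10) = 3.639×10^-7 m⁴
I_req = 3.639×10^5 mm⁴
Rectangle, weak axis: I_min = h·b³/12 with h = 69.3 mm fixed  ⇒  b = (12I/h)^(1/3) = 39.8 mm

b ≈ 39.8 mm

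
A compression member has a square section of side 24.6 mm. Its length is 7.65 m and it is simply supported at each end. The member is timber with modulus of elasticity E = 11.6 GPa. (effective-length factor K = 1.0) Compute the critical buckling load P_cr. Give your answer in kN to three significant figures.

P_cr ≈ 0.0597 kN

I = a⁴/12 = 24.6⁴/12 = 3.052×10^4 mm⁴
I = 3.052×10^4 mm⁴ = 3.052×10^-8 m⁴
Effective length L_e = K·L = 1 × 7.65 = 7.650 m
P_cr = π²EI / L_e² = π² × 11.6×10⁹ × 3.052×10^-8 / 7.650² = 59.70 N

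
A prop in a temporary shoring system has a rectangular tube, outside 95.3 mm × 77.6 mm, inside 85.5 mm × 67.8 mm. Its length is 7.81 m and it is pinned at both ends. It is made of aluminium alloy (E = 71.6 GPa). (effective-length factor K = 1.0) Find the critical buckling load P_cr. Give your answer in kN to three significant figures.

Weak-axis I_min = (h_o·b_o³ − h_i·b_i³)/12 with b_o = 77.6, b_i = 67.80 mm (shorter outer/inner sides).
I_min = (95.3×77.6³ − 85.50×67.80³)/12 = 1.490×10^6 mm⁴
I = 1.490×10^6 mm⁴ = 1.490×10^-6 m⁴
Effective length L_e = K·L = 1 × 7.81 = 7.810 m
P_cr = π²EI / L_e² = π² × 71.6×10⁹ × 1.490×10^-6 / 7.810² = 1.727×10^4 N

P_cr ≈ 17.3 kN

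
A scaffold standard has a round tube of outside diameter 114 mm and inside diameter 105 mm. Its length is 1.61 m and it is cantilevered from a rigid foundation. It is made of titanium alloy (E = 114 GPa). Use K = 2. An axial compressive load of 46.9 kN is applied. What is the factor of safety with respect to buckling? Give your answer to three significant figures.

d_o = 114 mm, d_i = 105 mm
I = π(d_o⁴ − d_i⁴)/64 = π(114⁴ − 105.0⁴)/64 = 2.324×10^6 mm⁴
I = 2.324×10^6 mm⁴ = 2.324×10^-6 m⁴
Effective length L_e = K·L = 2 × 1.61 = 3.220 m
P_cr = π²EI / L_e² = π² × 114×10⁹ × 2.324×10^-6 / 3.220² = 2.522×10^5 N
Factor of safety n = P_cr / P = 252.20 / 46.9 = 5.38

n ≈ 5.38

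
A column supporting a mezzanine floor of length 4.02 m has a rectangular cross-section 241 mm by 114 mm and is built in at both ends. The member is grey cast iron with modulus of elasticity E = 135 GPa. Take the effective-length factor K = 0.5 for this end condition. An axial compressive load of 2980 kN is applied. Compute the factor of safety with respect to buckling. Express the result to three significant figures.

Buckling occurs about the weak axis: I_min = h·b³/12 with b = 114 mm (the shorter side).
I_min = 241×114³/12 = 2.975×10^7 mm⁴
I = 2.975×10^7 mm⁴ = 2.975×10^-5 m⁴
Effective length L_e = K·L = 0.5 × 4.02 = 2.010 m
P_cr = π²EI / L_e² = π² × 135×10⁹ × 2.975×10^-5 / 2.010² = 9.813×10^6 N
Factor of safety n = P_cr / P = 9812.8 / 2980 = 3.29

n ≈ 3.29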